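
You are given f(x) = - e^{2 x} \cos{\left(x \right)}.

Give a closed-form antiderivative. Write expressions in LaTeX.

Check any antiderivative F(x) by computing F'(x) and comparing it with f(x).
Check: d/dx[- \frac{\left(\sin{\left(x \right)} + 2 \cos{\left(x \right)}\right) e^{2 x}}{5}] = - e^{2 x} \cos{\left(x \right)} = f(x).

An antiderivative is F(x) = - \frac{\left(\sin{\left(x \right)} + 2 \cos{\left(x \right)}\right) e^{2 x}}{5}.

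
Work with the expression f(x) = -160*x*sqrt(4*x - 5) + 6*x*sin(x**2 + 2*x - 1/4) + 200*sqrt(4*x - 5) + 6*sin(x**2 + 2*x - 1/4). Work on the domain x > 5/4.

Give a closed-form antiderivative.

An antiderivative is F(x) = -64*x**2*sqrt(4*x - 5) + 160*x*sqrt(4*x - 5) - 100*sqrt(4*x - 5) - 3*cos(x**2 + 2*x - 1/4).

Integrate term by term and add the pieces.
Check: d/dx[-64*x**2*sqrt(4*x - 5) + 160*x*sqrt(4*x - 5) - 100*sqrt(4*x - 5) - 3*cos(x**2 + 2*x - 1/4)] = (-640*x**2 + 6*x*sqrt(4*x - 5)*sin(x**2 + 2*x - 1/4) + 1600*x + 6*sqrt(4*x - 5)*sin(x**2 + 2*x - 1/4) - 1000)/sqrt(4*x - 5), which equals f(x).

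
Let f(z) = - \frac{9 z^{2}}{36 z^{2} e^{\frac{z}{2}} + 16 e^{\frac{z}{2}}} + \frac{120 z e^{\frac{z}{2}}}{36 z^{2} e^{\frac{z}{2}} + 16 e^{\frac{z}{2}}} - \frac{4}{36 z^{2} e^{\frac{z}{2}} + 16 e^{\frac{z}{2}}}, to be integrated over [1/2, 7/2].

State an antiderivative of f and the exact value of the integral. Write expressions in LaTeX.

Antiderivative: F(z) = \frac{\left(10 e^{\frac{z}{2}} \log{\left(3 z^{2} + \frac{4}{3} \right)} + 3\right) e^{- \frac{z}{2}}}{6}; value = - \frac{5 \log{\left(\frac{25}{12} \right)}}{3} - \frac{1}{2 e^{\frac{1}{4}}} + \frac{1}{2 e^{\frac{7}{4}}} + \frac{5 \log{\left(\frac{457}{12} \right)}}{3}

The integrand splits into summands that can be handled one at a time.
F(z) = \frac{\left(10 e^{\frac{z}{2}} \log{\left(3 z^{2} + \frac{4}{3} \right)} + 3\right) e^{- \frac{z}{2}}}{6} is an antiderivative of f.
Check: d/dz[\frac{\left(10 e^{\frac{z}{2}} \log{\left(3 z^{2} + \frac{4}{3} \right)} + 3\right) e^{- \frac{z}{2}}}{6}] = \frac{- 9 z^{2} + 120 z e^{\frac{z}{2}} - 4}{36 z^{2} e^{\frac{z}{2}} + 16 e^{\frac{z}{2}}}, which equals f(z).
F(7/2) = \frac{1}{2 e^{\frac{7}{4}}} + \frac{5 \log{\left(\frac{457}{12} \right)}}{3}; F(1/2) = \frac{1}{2 e^{\frac{1}{4}}} + \frac{5 \log{\left(\frac{25}{12} \right)}}{3}.
Integral = F(7/2) - F(1/2) = - \frac{5 \log{\left(\frac{25}{12} \right)}}{3} - \frac{1}{2 e^{\frac{1}{4}}} + \frac{1}{2 e^{\frac{7}{4}}} + \frac{5 \log{\left(\frac{457}{12} \right)}}{3}.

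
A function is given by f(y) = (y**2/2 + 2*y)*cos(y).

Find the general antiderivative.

A first test for any F(y): its y-derivative must equal f(y) identically.
Check: d/dy[(y**2*sin(y) + 4*y*sin(y) + 2*y*cos(y) - 2*sin(y) + 4*cos(y))/2] = y**2*cos(y)/2 + 2*y*cos(y), which equals f(y).

F(y) = (y**2*sin(y) + 4*y*sin(y) + 2*y*cos(y) - 2*sin(y) + 4*cos(y))/2 + C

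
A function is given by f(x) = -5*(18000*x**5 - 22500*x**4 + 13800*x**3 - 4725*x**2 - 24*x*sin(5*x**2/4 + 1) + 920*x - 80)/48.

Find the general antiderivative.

F(x) = -625*x**6/2 + 1875*x**5/4 - 2875*x**4/8 + 2625*x**3/16 - 575*x**2/12 + 25*x/3 - cos(5*x**2/4 + 1) + C

A candidate is checked by its d/dx: the result must match f(x).
Check: d/dx[-625*x**6/2 + 1875*x**5/4 - 2875*x**4/8 + 2625*x**3/16 - 575*x**2/12 + 25*x/3 - cos(5*x**2/4 + 1)] = -1875*x**5 + 9375*x**4/4 - 2875*x**3/2 + 7875*x**2/16 + 5*x*sin(5*x**2/4 + 1)/2 - 575*x/6 + 25/3, which equals f(x).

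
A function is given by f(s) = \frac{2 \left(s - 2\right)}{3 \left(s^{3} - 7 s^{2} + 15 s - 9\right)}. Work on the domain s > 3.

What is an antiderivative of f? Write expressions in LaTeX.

The denominator factors as 3 \left(s - 3\right)^{2} \left(s - 1\right); partial fractions split f into directly integrable pieces: - \frac{1}{6 \left(s - 1\right)} + \frac{1}{6 \left(s - 3\right)} + \frac{1}{3 \left(s - 3\right)^{2}}.
Check: d/ds[\frac{s \log{\left(s - 3 \right)} - s \log{\left(s - 1 \right)} - 3 \log{\left(s - 3 \right)} + 3 \log{\left(s - 1 \right)} - 2}{6 s - 18}] = \frac{2 s - 4}{3 s^{3} - 21 s^{2} + 45 s - 27}, which equals f(s).

An antiderivative is F(s) = \frac{s \log{\left(s - 3 \right)} - s \log{\left(s - 1 \right)} - 3 \log{\left(s - 3 \right)} + 3 \log{\left(s - 1 \right)} - 2}{6 s - 18}.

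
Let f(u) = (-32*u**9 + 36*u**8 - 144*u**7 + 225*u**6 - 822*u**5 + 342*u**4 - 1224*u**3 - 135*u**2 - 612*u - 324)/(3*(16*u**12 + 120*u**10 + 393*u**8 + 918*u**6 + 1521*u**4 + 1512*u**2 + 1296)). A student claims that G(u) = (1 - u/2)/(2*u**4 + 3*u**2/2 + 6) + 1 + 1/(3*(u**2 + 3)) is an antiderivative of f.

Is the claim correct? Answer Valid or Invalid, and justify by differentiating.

d/du[G] = (-32*u**9 + 36*u**8 - 144*u**7 + 225*u**6 - 822*u**5 + 342*u**4 - 1224*u**3 - 135*u**2 - 612*u - 324)/(48*u**12 + 360*u**10 + 1179*u**8 + 2754*u**6 + 4563*u**4 + 4536*u**2 + 3888)
This equals f(u) exactly, so the claim holds.

Valid: G'(u) = f(u).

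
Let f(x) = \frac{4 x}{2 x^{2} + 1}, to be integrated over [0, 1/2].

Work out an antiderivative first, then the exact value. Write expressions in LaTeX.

Antiderivative: F(x) = \log{\left(2 x^{2} + 1 \right)}; value = \log{\left(\frac{3}{2} \right)}

f matches the chain-rule pattern g'(h)*h' with inner function h(x) = 2 x^{2} + 1; substituting u = h(x) collapses the integral.
F(x) = \log{\left(2 x^{2} + 1 \right)} is an antiderivative of f.
Check: d/dx[\log{\left(2 x^{2} + 1 \right)}] = \frac{4 x}{2 x^{2} + 1} = f(x).
F(1/2) = \log{\left(\frac{3}{2} \right)}; F(0) = 0.
Integral = F(1/2) - F(0) = \log{\left(\frac{3}{2} \right)}.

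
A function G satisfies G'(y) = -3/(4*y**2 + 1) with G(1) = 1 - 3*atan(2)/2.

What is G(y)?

G(y) = 1 - 3*atan(2*y)/2

Whatever form G(y) takes, its d/dy must return the stated G'(y).
A general antiderivative is -3*atan(2*y)/2 + C.
The condition gives C = 1 - 3*atan(2)/2 - (-3*atan(2)/2) = 1.
So G(y) = 1 - 3*atan(2*y)/2.
Check: d/dy[1 - 3*atan(2*y)/2] = -3/(4*y**2 + 1) = G'(y).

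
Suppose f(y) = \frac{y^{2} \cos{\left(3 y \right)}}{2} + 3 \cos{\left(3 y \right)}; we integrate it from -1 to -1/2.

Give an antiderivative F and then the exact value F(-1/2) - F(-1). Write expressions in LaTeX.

Antiderivative: F(y) = \frac{9 y^{2} \sin{\left(3 y \right)} + 6 y \cos{\left(3 y \right)} + 52 \sin{\left(3 y \right)}}{54}; value = - \frac{217 \sin{\left(\frac{3}{2} \right)}}{216} + \frac{\cos{\left(3 \right)}}{9} - \frac{\cos{\left(\frac{3}{2} \right)}}{18} + \frac{61 \sin{\left(3 \right)}}{54}

Integrate term by term and add the pieces.
F(y) = \frac{9 y^{2} \sin{\left(3 y \right)} + 6 y \cos{\left(3 y \right)} + 52 \sin{\left(3 y \right)}}{54} is an antiderivative of f.
Check: d/dy[\frac{9 y^{2} \sin{\left(3 y \right)} + 6 y \cos{\left(3 y \right)} + 52 \sin{\left(3 y \right)}}{54}] = \frac{y^{2} \cos{\left(3 y \right)}}{2} + 3 \cos{\left(3 y \right)} = f(y).
F(-1/2) = - \frac{217 \sin{\left(\frac{3}{2} \right)}}{216} - \frac{\cos{\left(\frac{3}{2} \right)}}{18}; F(-1) = - \frac{61 \sin{\left(3 \right)}}{54} - \frac{\cos{\left(3 \right)}}{9}.
Integral = F(-1/2) - F(-1) = - \frac{217 \sin{\left(\frac{3}{2} \right)}}{216} + \frac{\cos{\left(3 \right)}}{9} - \frac{\cos{\left(\frac{3}{2} \right)}}{18} + \frac{61 \sin{\left(3 \right)}}{54}.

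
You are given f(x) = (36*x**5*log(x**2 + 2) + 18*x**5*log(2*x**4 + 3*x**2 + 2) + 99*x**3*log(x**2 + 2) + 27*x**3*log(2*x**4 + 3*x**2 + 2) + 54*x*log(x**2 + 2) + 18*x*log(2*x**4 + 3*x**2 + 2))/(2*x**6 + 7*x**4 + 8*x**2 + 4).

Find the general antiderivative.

f has the shape u'v + uv' for u = 9*log(x**2 + 2)/2 and v = log(2*x**4 + 3*x**2 + 2) — it is the derivative of the product u*v.
Check: d/dx[9*log(x**2 + 2)*log(2*x**4 + 3*x**2 + 2)/2] = (36*x**5*log(x**2 + 2) + 18*x**5*log(2*x**4 + 3*x**2 + 2) + 99*x**3*log(x**2 + 2) + 27*x**3*log(2*x**4 + 3*x**2 + 2) + 54*x*log(x**2 + 2) + 18*x*log(2*x**4 + 3*x**2 + 2))/(2*x**6 + 7*x**4 + 8*x**2 + 4) = f(x).

F(x) = 9*log(x**2 + 2)*log(2*x**4 + 3*x**2 + 2)/2 + C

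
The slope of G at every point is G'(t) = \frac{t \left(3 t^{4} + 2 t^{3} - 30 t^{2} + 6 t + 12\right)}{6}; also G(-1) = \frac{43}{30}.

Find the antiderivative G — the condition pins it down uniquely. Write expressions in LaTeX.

G(t) = \frac{5 t^{6} + 4 t^{5} - 75 t^{4} + 20 t^{3} + 60 t^{2} + 120}{60}

Since d/dt undoes antidifferentiation here, G(t) must give back the stated G'(t).
A general antiderivative is \frac{t^{6}}{12} + \frac{t^{5}}{15} - \frac{5 t^{4}}{4} + \frac{t^{3}}{3} + t^{2} + C.
The condition gives C = \frac{43}{30} - (- \frac{17}{30}) = 2.
So G(t) = \frac{5 t^{6} + 4 t^{5} - 75 t^{4} + 20 t^{3} + 60 t^{2} + 120}{60}.
Check: d/dt[\frac{5 t^{6} + 4 t^{5} - 75 t^{4} + 20 t^{3} + 60 t^{2} + 120}{60}] = \frac{t^{5}}{2} + \frac{t^{4}}{3} - 5 t^{3} + t^{2} + 2 t, which equals G'(t).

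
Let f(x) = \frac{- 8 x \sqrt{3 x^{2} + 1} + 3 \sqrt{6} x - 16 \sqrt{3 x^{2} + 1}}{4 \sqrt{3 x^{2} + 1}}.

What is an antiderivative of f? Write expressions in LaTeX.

A first test for any F(x): its x-derivative must equal f(x) identically.
Check: d/dx[- \frac{4 x^{2} + 16 x - \sqrt{6} \sqrt{3 x^{2} + 1}}{4}] = \frac{- 8 x \sqrt{3 x^{2} + 1} + 3 \sqrt{6} x - 16 \sqrt{3 x^{2} + 1}}{4 \sqrt{3 x^{2} + 1}} = f(x).

An antiderivative is F(x) = - \frac{4 x^{2} + 16 x - \sqrt{6} \sqrt{3 x^{2} + 1}}{4}.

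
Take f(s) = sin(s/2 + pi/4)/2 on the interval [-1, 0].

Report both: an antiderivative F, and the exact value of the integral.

A candidate is checked by its d/ds: the result must match f(s).
F(s) = -cos(s/2 + pi/4) is an antiderivative of f.
Check: d/ds[-cos(s/2 + pi/4)] = sin(s/2 + pi/4)/2 = f(s).
F(0) = -sqrt(2)/2; F(-1) = -sin(1/2 + pi/4).
Integral = F(0) - F(-1) = -sqrt(2)/2 + sin(1/2 + pi/4).

Antiderivative: F(s) = -cos(s/2 + pi/4); value = -sqrt(2)/2 + sin(1/2 + pi/4)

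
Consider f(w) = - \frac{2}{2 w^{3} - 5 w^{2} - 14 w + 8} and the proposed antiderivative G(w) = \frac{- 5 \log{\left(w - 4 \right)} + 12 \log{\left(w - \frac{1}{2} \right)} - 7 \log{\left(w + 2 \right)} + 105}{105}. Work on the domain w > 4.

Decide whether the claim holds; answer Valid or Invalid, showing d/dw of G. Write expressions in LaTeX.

d/dw[G] = - \frac{2}{2 w^{3} - 5 w^{2} - 14 w + 8}
This equals f(w) exactly, so the claim holds.

Valid: G'(w) = f(w).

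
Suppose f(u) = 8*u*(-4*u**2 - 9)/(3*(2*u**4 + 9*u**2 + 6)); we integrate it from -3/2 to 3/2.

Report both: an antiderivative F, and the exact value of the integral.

Antiderivative: F(u) = -4*log(2*u**4/3 + 3*u**2 + 2)/3; value = 0

The substitution w = 2*u**4/3 + 3*u**2 + 2 works: f is exactly (dF/dw)*(dw/du) for that inner function.
F(u) = -4*log(2*u**4/3 + 3*u**2 + 2)/3 is an antiderivative of f.
Check: d/du[-4*log(2*u**4/3 + 3*u**2 + 2)/3] = (-32*u**3 - 72*u)/(6*u**4 + 27*u**2 + 18), which equals f(u).
F(3/2) = -4*log(97/8)/3; F(-3/2) = -4*log(97/8)/3.
Integral = F(3/2) - F(-3/2) = 0.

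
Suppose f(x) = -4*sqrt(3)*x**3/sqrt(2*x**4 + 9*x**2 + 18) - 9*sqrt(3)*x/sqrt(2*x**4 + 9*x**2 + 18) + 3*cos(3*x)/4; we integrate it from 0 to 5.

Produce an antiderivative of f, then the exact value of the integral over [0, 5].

Integrate term by term and add the pieces.
F(x) = sqrt(3)*(-12*sqrt(2*x**4 + 9*x**2 + 18) + sqrt(3)*sin(3*x))/12 is an antiderivative of f.
Check: d/dx[sqrt(3)*(-12*sqrt(2*x**4 + 9*x**2 + 18) + sqrt(3)*sin(3*x))/12] = (-16*sqrt(3)*x**3 - 36*sqrt(3)*x + 3*sqrt(2*x**4 + 9*x**2 + 18)*cos(3*x))/(4*sqrt(2*x**4 + 9*x**2 + 18)), which equals f(x).
F(5) = -sqrt(4479) + sin(15)/4; F(0) = -3*sqrt(6).
Integral = F(5) - F(0) = -sqrt(4479) + sin(15)/4 + 3*sqrt(6).

Antiderivative: F(x) = sqrt(3)*(-12*sqrt(2*x**4 + 9*x**2 + 18) + sqrt(3)*sin(3*x))/12; value = -sqrt(4479) + sin(15)/4 + 3*sqrt(6)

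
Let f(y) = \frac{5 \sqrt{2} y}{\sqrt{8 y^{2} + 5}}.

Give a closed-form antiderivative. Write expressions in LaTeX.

The substitution u = 4 y^{2} + \frac{5}{2} works: f is exactly (dF/du)*(du/dy) for that inner function.
Check: d/dy[\frac{5 \sqrt{2} \sqrt{8 y^{2} + 5}}{8}] = \frac{5 \sqrt{2} y}{\sqrt{8 y^{2} + 5}} = f(y).

An antiderivative is F(y) = \frac{5 \sqrt{2} \sqrt{8 y^{2} + 5}}{8}.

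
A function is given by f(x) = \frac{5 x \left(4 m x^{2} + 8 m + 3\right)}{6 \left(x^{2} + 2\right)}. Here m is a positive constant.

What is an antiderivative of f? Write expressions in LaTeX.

Since d/dx undoes antidifferentiation here, F'(x) = f(x) is required of F(x).
Check: d/dx[\frac{5 \left(4 m x^{2} + 3 \log{\left(x^{2} + 2 \right)}\right)}{12}] = \frac{20 m x^{3} + 40 m x + 15 x}{6 x^{2} + 12}, which equals f(x).

An antiderivative is F(x) = \frac{5 \left(4 m x^{2} + 3 \log{\left(x^{2} + 2 \right)}\right)}{12}.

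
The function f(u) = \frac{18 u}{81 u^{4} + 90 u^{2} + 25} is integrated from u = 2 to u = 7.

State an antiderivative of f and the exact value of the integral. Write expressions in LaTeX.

Antiderivative: F(u) = - \frac{1}{9 u^{2} + 5}; value = \frac{405}{18286}

The substitution w = 3 u^{2} + \frac{5}{3} works: f is exactly (dF/dw)*(dw/du) for that inner function.
F(u) = - \frac{1}{9 u^{2} + 5} is an antiderivative of f.
Check: d/du[- \frac{1}{9 u^{2} + 5}] = \frac{18 u}{81 u^{4} + 90 u^{2} + 25} = f(u).
F(7) = - \frac{1}{446}; F(2) = - \frac{1}{41}.
Integral = F(7) - F(2) = \frac{405}{18286}.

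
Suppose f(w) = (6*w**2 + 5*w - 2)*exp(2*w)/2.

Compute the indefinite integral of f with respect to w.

F(w) = (12*w**2 - 2*w - 3)*exp(2*w)/8 + C

Recognize the product-rule pattern: f = u'v + uv' with u = 3*w**2/2 - w/4 - 3/8, v = exp(2*w), so integration by parts undoes it.
Check: d/dw[(12*w**2 - 2*w - 3)*exp(2*w)/8] = 3*w**2*exp(2*w) + 5*w*exp(2*w)/2 - exp(2*w), which equals f(w).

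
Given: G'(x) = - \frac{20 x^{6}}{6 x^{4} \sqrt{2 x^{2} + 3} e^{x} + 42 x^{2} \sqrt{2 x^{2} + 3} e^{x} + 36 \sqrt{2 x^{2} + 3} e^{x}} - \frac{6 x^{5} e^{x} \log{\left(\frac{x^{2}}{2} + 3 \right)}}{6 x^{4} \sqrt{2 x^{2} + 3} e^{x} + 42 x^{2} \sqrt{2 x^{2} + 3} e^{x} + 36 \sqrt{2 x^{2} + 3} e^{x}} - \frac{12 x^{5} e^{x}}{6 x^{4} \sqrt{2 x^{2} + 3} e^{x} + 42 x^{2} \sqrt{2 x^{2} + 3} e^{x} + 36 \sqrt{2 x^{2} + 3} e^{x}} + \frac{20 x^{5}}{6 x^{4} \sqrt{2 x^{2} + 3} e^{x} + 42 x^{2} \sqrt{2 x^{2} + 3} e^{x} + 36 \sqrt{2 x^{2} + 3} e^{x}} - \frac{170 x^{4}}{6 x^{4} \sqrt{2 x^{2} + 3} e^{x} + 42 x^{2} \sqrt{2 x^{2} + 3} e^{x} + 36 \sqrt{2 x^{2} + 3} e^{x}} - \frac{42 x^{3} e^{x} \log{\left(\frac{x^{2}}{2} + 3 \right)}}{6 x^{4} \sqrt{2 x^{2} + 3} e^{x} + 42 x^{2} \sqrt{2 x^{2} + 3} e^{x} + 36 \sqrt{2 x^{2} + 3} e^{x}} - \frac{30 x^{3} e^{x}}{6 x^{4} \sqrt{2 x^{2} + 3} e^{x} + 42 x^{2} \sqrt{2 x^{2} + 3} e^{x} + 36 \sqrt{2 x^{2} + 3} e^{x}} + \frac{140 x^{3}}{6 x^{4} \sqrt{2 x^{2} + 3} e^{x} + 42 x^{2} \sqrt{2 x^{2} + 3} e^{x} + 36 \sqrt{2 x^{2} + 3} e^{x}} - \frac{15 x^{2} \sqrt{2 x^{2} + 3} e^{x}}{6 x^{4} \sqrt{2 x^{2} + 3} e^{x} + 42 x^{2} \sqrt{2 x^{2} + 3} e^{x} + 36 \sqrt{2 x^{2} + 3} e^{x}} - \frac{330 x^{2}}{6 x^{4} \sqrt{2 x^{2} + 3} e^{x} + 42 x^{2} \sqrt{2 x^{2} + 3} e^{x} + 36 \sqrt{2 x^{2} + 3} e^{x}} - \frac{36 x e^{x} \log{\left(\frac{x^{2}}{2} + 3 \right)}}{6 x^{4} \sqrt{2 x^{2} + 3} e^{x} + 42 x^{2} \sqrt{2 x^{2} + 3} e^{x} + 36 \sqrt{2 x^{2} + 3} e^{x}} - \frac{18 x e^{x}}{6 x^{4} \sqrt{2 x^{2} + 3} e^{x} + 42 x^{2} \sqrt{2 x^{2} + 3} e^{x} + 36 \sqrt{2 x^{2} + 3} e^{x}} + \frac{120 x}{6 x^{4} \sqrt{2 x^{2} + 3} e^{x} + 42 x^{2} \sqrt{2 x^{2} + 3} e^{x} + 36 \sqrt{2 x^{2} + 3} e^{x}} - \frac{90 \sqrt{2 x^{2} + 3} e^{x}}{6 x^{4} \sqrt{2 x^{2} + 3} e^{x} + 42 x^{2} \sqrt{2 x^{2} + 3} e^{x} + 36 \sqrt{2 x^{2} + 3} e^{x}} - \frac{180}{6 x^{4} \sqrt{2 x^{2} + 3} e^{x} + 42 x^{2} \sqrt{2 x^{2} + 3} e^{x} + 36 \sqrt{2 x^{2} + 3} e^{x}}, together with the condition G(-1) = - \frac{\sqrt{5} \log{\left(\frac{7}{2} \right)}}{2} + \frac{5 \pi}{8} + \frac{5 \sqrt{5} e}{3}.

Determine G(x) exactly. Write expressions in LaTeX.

Integrate term by term and add the pieces.
A general antiderivative is \frac{\sqrt{2 x^{2} + 3} \left(- \frac{3 \log{\left(\frac{x^{2}}{2} + 3 \right)}}{2} + 5 e^{- x}\right)}{3} - \frac{5 \operatorname{atan}{\left(x \right)}}{2} + C.
The condition gives C = - \frac{\sqrt{5} \log{\left(\frac{7}{2} \right)}}{2} + \frac{5 \pi}{8} + \frac{5 \sqrt{5} e}{3} - (- \frac{\sqrt{5} \log{\left(\frac{7}{2} \right)}}{2} + \frac{5 \pi}{8} + \frac{5 \sqrt{5} e}{3}) = 0.
So G(x) = - \frac{\sqrt{2 x^{2} + 3} \log{\left(\frac{x^{2}}{2} + 3 \right)}}{2} + \frac{5 \sqrt{2 x^{2} + 3} e^{- x}}{3} - \frac{5 \operatorname{atan}{\left(x \right)}}{2}.
Check: d/dx[- \frac{\sqrt{2 x^{2} + 3} \log{\left(\frac{x^{2}}{2} + 3 \right)}}{2} + \frac{5 \sqrt{2 x^{2} + 3} e^{- x}}{3} - \frac{5 \operatorname{atan}{\left(x \right)}}{2}] = \frac{- 20 x^{6} \sqrt{2 x^{2} + 3} - 6 x^{5} \sqrt{2 x^{2} + 3} e^{x} \log{\left(\frac{x^{2}}{2} + 3 \right)} - 12 x^{5} \sqrt{2 x^{2} + 3} e^{x} + 20 x^{5} \sqrt{2 x^{2} + 3} - 170 x^{4} \sqrt{2 x^{2} + 3} - 30 x^{4} e^{x} - 42 x^{3} \sqrt{2 x^{2} + 3} e^{x} \log{\left(\frac{x^{2}}{2} + 3 \right)} - 30 x^{3} \sqrt{2 x^{2} + 3} e^{x} + 140 x^{3} \sqrt{2 x^{2} + 3} - 330 x^{2} \sqrt{2 x^{2} + 3} - 225 x^{2} e^{x} - 36 x \sqrt{2 x^{2} + 3} e^{x} \log{\left(\frac{x^{2}}{2} + 3 \right)} - 18 x \sqrt{2 x^{2} + 3} e^{x} + 120 x \sqrt{2 x^{2} + 3} - 180 \sqrt{2 x^{2} + 3} - 270 e^{x}}{12 x^{6} e^{x} + 102 x^{4} e^{x} + 198 x^{2} e^{x} + 108 e^{x}}, which equals G'(x).

G(x) = - \frac{\sqrt{2 x^{2} + 3} \log{\left(\frac{x^{2}}{2} + 3 \right)}}{2} + \frac{5 \sqrt{2 x^{2} + 3} e^{- x}}{3} - \frac{5 \operatorname{atan}{\left(x \right)}}{2}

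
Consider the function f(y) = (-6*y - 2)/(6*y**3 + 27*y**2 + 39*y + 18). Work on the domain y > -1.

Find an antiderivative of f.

The denominator factors as 3*(y + 1)*(y + 2)*(2*y + 3); partial fractions split f into directly integrable pieces: -28/(3*(2*y + 3)) + 10/(3*(y + 2)) + 4/(3*(y + 1)).
Check: d/dy[4*log(y + 1)/3 - 14*log(y + 3/2)/3 + 10*log(y + 2)/3] = (-6*y - 2)/(6*y**3 + 27*y**2 + 39*y + 18) = f(y).

An antiderivative is F(y) = 4*log(y + 1)/3 - 14*log(y + 3/2)/3 + 10*log(y + 2)/3.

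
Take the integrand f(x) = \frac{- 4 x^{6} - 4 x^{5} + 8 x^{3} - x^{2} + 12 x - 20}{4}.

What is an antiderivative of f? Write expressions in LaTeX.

An antiderivative is F(x) = - \frac{x^{7}}{7} - \frac{x^{6}}{6} + \frac{x^{4}}{2} - \frac{x^{3}}{12} + \frac{3 x^{2}}{2} - 5 x.

A candidate is checked by its d/dx: the result must match f(x).
Check: d/dx[- \frac{x^{7}}{7} - \frac{x^{6}}{6} + \frac{x^{4}}{2} - \frac{x^{3}}{12} + \frac{3 x^{2}}{2} - 5 x] = - x^{6} - x^{5} + 2 x^{3} - \frac{x^{2}}{4} + 3 x - 5, which equals f(x).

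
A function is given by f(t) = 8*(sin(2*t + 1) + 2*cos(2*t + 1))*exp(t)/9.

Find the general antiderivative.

F(t) = 8*exp(t)*sin(2*t + 1)/9 + C

f has the shape u'v + uv' for u = 8*exp(t)/9 and v = sin(2*t + 1) — it is the derivative of the product u*v.
Check: d/dt[8*exp(t)*sin(2*t + 1)/9] = 8*exp(t)*sin(2*t + 1)/9 + 16*exp(t)*cos(2*t + 1)/9, which equals f(t).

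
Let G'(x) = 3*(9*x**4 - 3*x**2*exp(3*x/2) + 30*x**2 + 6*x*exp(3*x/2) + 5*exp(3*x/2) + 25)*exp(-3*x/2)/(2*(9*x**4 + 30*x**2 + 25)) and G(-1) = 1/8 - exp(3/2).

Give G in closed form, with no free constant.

Differentiate the proposed G(x) back; it has to land on the given G'(x).
A general antiderivative is (3*x/2 - 3/2)/(3*x**2 + 5) - exp(-3*x/2) + C.
The condition gives C = 1/8 - exp(3/2) - (-exp(3/2) - 3/8) = 1/2.
So G(x) = 3*x/(6*x**2 + 10) + 1/2 - exp(-3*x/2) - 3/(6*x**2 + 10).
Check: d/dx[3*x/(6*x**2 + 10) + 1/2 - exp(-3*x/2) - 3/(6*x**2 + 10)] = (27*x**4 - 9*x**2*exp(3*x/2) + 90*x**2 + 18*x*exp(3*x/2) + 15*exp(3*x/2) + 75)/(18*x**4*exp(3*x/2) + 60*x**2*exp(3*x/2) + 50*exp(3*x/2)), which equals G'(x).

G(x) = 3*x/(6*x**2 + 10) + 1/2 - exp(-3*x/2) - 3/(6*x**2 + 10)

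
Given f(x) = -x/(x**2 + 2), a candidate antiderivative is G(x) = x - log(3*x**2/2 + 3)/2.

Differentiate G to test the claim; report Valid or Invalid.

Invalid: d/dx[G] - f = 1, which is not 0.

d/dx[G] = (x**2 - x + 2)/(x**2 + 2)
d/dx[G] - f(x) = 1 != 0.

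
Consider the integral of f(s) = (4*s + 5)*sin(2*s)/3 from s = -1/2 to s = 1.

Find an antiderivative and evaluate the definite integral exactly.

Antiderivative: F(s) = (-4*s*cos(2*s) + 2*sin(2*s) - 5*cos(2*s))/6; value = cos(1)/2 + sin(1)/3 + sin(2)/3 - 3*cos(2)/2

Recover f(s) by differentiating a candidate F(s); any mismatch rules it out.
F(s) = (-4*s*cos(2*s) + 2*sin(2*s) - 5*cos(2*s))/6 is an antiderivative of f.
Check: d/ds[(-4*s*cos(2*s) + 2*sin(2*s) - 5*cos(2*s))/6] = 4*s*sin(2*s)/3 + 5*sin(2*s)/3, which equals f(s).
F(1) = sin(2)/3 - 3*cos(2)/2; F(-1/2) = -sin(1)/3 - cos(1)/2.
Integral = F(1) - F(-1/2) = cos(1)/2 + sin(1)/3 + sin(2)/3 - 3*cos(2)/2.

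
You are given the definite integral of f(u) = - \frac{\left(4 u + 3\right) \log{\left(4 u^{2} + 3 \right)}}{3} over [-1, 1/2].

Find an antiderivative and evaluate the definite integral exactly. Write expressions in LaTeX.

Antiderivative: F(u) = - \frac{2 u^{2} \log{\left(4 u^{2} + 3 \right)}}{3} + \frac{2 u^{2}}{3} - u \log{\left(4 u^{2} + 3 \right)} + 2 u - \frac{\log{\left(u^{2} + \frac{3}{4} \right)}}{2} - \sqrt{3} \operatorname{atan}{\left(\frac{2 \sqrt{3} u}{3} \right)}; value = - \sqrt{3} \operatorname{atan}{\left(\frac{2 \sqrt{3}}{3} \right)} - \frac{2 \log{\left(4 \right)}}{3} - \frac{\sqrt{3} \pi}{6} - \frac{\log{\left(7 \right)}}{3} + \frac{\log{\left(\frac{7}{4} \right)}}{2} + \frac{5}{2}

An antiderivative F(u) passes only if d/du[F] lands on f(u) exactly.
F(u) = - \frac{2 u^{2} \log{\left(4 u^{2} + 3 \right)}}{3} + \frac{2 u^{2}}{3} - u \log{\left(4 u^{2} + 3 \right)} + 2 u - \frac{\log{\left(u^{2} + \frac{3}{4} \right)}}{2} - \sqrt{3} \operatorname{atan}{\left(\frac{2 \sqrt{3} u}{3} \right)} is an antiderivative of f.
Check: d/du[- \frac{2 u^{2} \log{\left(4 u^{2} + 3 \right)}}{3} + \frac{2 u^{2}}{3} - u \log{\left(4 u^{2} + 3 \right)} + 2 u - \frac{\log{\left(u^{2} + \frac{3}{4} \right)}}{2} - \sqrt{3} \operatorname{atan}{\left(\frac{2 \sqrt{3} u}{3} \right)}] = - \frac{4 u \log{\left(4 u^{2} + 3 \right)}}{3} - \log{\left(4 u^{2} + 3 \right)}, which equals f(u).
F(1/2) = - \frac{2 \log{\left(4 \right)}}{3} - \frac{\sqrt{3} \pi}{6} + \frac{7}{6}; F(-1) = - \frac{4}{3} - \frac{\log{\left(\frac{7}{4} \right)}}{2} + \frac{\log{\left(7 \right)}}{3} + \sqrt{3} \operatorname{atan}{\left(\frac{2 \sqrt{3}}{3} \right)}.
Integral = F(1/2) - F(-1) = - \sqrt{3} \operatorname{atan}{\left(\frac{2 \sqrt{3}}{3} \right)} - \frac{2 \log{\left(4 \right)}}{3} - \frac{\sqrt{3} \pi}{6} - \frac{\log{\left(7 \right)}}{3} + \frac{\log{\left(\frac{7}{4} \right)}}{2} + \frac{5}{2}.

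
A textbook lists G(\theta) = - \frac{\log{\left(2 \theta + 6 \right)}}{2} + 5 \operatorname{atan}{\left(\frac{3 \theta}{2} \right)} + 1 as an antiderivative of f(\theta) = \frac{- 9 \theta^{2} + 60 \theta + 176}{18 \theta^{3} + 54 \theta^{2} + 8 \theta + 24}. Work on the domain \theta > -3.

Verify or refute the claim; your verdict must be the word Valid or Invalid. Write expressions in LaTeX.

d/d\theta[G] = \frac{- 9 \theta^{2} + 60 \theta + 176}{18 \theta^{3} + 54 \theta^{2} + 8 \theta + 24}
This equals f(\theta) exactly, so the claim holds.

Valid. The derivative of G reproduces f.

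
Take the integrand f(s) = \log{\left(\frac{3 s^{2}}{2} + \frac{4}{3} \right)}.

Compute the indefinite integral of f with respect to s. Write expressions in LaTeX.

F(s) = s \log{\left(9 s^{2} + 8 \right)} - 2 s - s \log{\left(6 \right)} + \frac{4 \sqrt{2} \operatorname{atan}{\left(\frac{3 \sqrt{2} s}{4} \right)}}{3} + C

A candidate is checked by its d/ds: the result must match f(s).
Check: d/ds[s \log{\left(9 s^{2} + 8 \right)} - 2 s - s \log{\left(6 \right)} + \frac{4 \sqrt{2} \operatorname{atan}{\left(\frac{3 \sqrt{2} s}{4} \right)}}{3}] = \log{\left(9 s^{2} + 8 \right)} - \log{\left(6 \right)}, which equals f(s).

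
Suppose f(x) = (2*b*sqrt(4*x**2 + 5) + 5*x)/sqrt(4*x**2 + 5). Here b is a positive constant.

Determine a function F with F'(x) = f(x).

An antiderivative is F(x) = 2*b*x + 5*sqrt(4*x**2 + 5)/4.

Check any antiderivative F(x) by computing F'(x) and comparing it with f(x).
Check: d/dx[2*b*x + 5*sqrt(4*x**2 + 5)/4] = (2*b*sqrt(4*x**2 + 5) + 5*x)/sqrt(4*x**2 + 5) = f(x).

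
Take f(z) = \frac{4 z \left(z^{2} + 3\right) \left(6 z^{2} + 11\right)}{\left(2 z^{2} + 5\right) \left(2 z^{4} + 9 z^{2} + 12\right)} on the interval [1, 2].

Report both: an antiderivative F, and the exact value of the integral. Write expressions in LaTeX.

Antiderivative: F(z) = - \log{\left(2 z^{2} + 5 \right)} + 2 \log{\left(\frac{z^{4}}{3} + \frac{3 z^{2}}{2} + 2 \right)}; value = - 2 \log{\left(\frac{23}{6} \right)} - \log{\left(13 \right)} + \log{\left(7 \right)} + 2 \log{\left(\frac{40}{3} \right)}

Check any antiderivative F(z) by computing F'(z) and comparing it with f(z).
F(z) = - \log{\left(2 z^{2} + 5 \right)} + 2 \log{\left(\frac{z^{4}}{3} + \frac{3 z^{2}}{2} + 2 \right)} is an antiderivative of f.
Check: d/dz[- \log{\left(2 z^{2} + 5 \right)} + 2 \log{\left(\frac{z^{4}}{3} + \frac{3 z^{2}}{2} + 2 \right)}] = \frac{24 z^{5} + 116 z^{3} + 132 z}{4 z^{6} + 28 z^{4} + 69 z^{2} + 60}, which equals f(z).
F(2) = - \log{\left(13 \right)} + 2 \log{\left(\frac{40}{3} \right)}; F(1) = - \log{\left(7 \right)} + 2 \log{\left(\frac{23}{6} \right)}.
Integral = F(2) - F(1) = - 2 \log{\left(\frac{23}{6} \right)} - \log{\left(13 \right)} + \log{\left(7 \right)} + 2 \log{\left(\frac{40}{3} \right)}.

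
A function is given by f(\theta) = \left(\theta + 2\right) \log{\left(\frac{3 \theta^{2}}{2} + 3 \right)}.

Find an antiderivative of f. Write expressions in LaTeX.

An antiderivative is F(\theta) = \frac{\theta^{2} \log{\left(\frac{3 \theta^{2}}{2} + 3 \right)} - \theta^{2} + 4 \theta \log{\left(\frac{3 \theta^{2}}{2} + 3 \right)} - 8 \theta + 2 \log{\left(\theta^{2} + 2 \right)} + 8 \sqrt{2} \operatorname{atan}{\left(\frac{\sqrt{2} \theta}{2} \right)}}{2}.

Whatever form F(\theta) takes, F'(\theta) = f(\theta) is non-negotiable.
Check: d/d\theta[\frac{\theta^{2} \log{\left(\frac{3 \theta^{2}}{2} + 3 \right)} - \theta^{2} + 4 \theta \log{\left(\frac{3 \theta^{2}}{2} + 3 \right)} - 8 \theta + 2 \log{\left(\theta^{2} + 2 \right)} + 8 \sqrt{2} \operatorname{atan}{\left(\frac{\sqrt{2} \theta}{2} \right)}}{2}] = \theta \log{\left(\frac{\theta^{2}}{2} + 1 \right)} + \theta \log{\left(3 \right)} + 2 \log{\left(\frac{\theta^{2}}{2} + 1 \right)} + 2 \log{\left(3 \right)}, which equals f(\theta).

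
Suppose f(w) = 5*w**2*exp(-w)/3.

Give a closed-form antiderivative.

Recognize the product-rule pattern: f = u'v + uv' with u = -5*w**2/3 - 10*w/3 - 10/3, v = exp(-w), so integration by parts undoes it.
Check: d/dw[-5*(w**2 + 2*w + 2)*exp(-w)/3] = 5*w**2*exp(-w)/3 = f(w).

An antiderivative is F(w) = -5*(w**2 + 2*w + 2)*exp(-w)/3.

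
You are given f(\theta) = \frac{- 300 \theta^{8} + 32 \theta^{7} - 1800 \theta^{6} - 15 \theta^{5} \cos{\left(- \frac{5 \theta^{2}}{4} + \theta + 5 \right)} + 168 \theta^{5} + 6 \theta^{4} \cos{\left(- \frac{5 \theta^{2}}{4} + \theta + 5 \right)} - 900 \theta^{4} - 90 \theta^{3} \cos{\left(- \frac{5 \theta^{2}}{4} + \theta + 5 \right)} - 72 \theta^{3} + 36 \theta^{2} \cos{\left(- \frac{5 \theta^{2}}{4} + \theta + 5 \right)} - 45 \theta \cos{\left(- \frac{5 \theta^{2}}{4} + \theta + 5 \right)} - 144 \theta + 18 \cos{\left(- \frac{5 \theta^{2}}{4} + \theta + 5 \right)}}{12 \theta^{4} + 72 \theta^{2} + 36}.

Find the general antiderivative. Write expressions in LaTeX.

Check any antiderivative F(\theta) by computing F'(\theta) and comparing it with f(\theta).
Check: d/d\theta[- 5 \theta^{5} + \frac{2 \theta^{4}}{3} - \theta^{2} - \frac{\log{\left(\frac{\theta^{4}}{3} + 2 \theta^{2} + 1 \right)}}{2} + \frac{\sin{\left(- \frac{5 \theta^{2}}{4} + \theta + 5 \right)}}{2}] = \frac{- 300 \theta^{8} + 32 \theta^{7} - 1800 \theta^{6} - 15 \theta^{5} \cos{\left(- \frac{5 \theta^{2}}{4} + \theta + 5 \right)} + 168 \theta^{5} + 6 \theta^{4} \cos{\left(- \frac{5 \theta^{2}}{4} + \theta + 5 \right)} - 900 \theta^{4} - 90 \theta^{3} \cos{\left(- \frac{5 \theta^{2}}{4} + \theta + 5 \right)} - 72 \theta^{3} + 36 \theta^{2} \cos{\left(- \frac{5 \theta^{2}}{4} + \theta + 5 \right)} - 45 \theta \cos{\left(- \frac{5 \theta^{2}}{4} + \theta + 5 \right)} - 144 \theta + 18 \cos{\left(- \frac{5 \theta^{2}}{4} + \theta + 5 \right)}}{12 \theta^{4} + 72 \theta^{2} + 36} = f(\theta).

F(\theta) = - 5 \theta^{5} + \frac{2 \theta^{4}}{3} - \theta^{2} - \frac{\log{\left(\frac{\theta^{4}}{3} + 2 \theta^{2} + 1 \right)}}{2} + \frac{\sin{\left(- \frac{5 \theta^{2}}{4} + \theta + 5 \right)}}{2} + C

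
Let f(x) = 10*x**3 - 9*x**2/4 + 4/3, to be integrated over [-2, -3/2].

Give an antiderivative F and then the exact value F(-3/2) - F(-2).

Antiderivative: F(x) = 5*x**4/2 - 3*x**3/4 + 4*x/3; value = -1447/48

Integrate term by term and add the pieces.
F(x) = 5*x**4/2 - 3*x**3/4 + 4*x/3 is an antiderivative of f.
Check: d/dx[5*x**4/2 - 3*x**3/4 + 4*x/3] = 10*x**3 - 9*x**2/4 + 4/3 = f(x).
F(-3/2) = 211/16; F(-2) = 130/3.
Integral = F(-3/2) - F(-2) = -1447/48.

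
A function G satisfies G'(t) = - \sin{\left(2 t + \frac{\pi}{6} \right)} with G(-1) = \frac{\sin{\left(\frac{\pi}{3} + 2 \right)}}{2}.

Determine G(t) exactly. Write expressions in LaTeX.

Recover the given G'(t) by differentiating a candidate G(t); any mismatch rules it out.
A general antiderivative is \frac{\cos{\left(2 t + \frac{\pi}{6} \right)}}{2} + C.
The condition gives C = \frac{\sin{\left(\frac{\pi}{3} + 2 \right)}}{2} - (\frac{\sin{\left(\frac{\pi}{3} + 2 \right)}}{2}) = 0.
So G(t) = \frac{\cos{\left(2 t + \frac{\pi}{6} \right)}}{2}.
Check: d/dt[\frac{\cos{\left(2 t + \frac{\pi}{6} \right)}}{2}] = - \sin{\left(2 t + \frac{\pi}{6} \right)} = G'(t).

G(t) = \frac{\cos{\left(2 t + \frac{\pi}{6} \right)}}{2}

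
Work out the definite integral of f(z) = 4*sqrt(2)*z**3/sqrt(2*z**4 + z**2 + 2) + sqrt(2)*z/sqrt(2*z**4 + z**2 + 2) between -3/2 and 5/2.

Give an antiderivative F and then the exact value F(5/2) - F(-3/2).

Antiderivative: F(z) = 2*sqrt(z**4 + z**2/2 + 1); value = -sqrt(115)/2 + sqrt(691)/2

f matches the chain-rule pattern g'(h)*h' with inner function h(z) = z**4 + z**2/2 + 1; substituting u = h(z) collapses the integral.
F(z) = 2*sqrt(z**4 + z**2/2 + 1) is an antiderivative of f.
Check: d/dz[2*sqrt(z**4 + z**2/2 + 1)] = (4*sqrt(2)*z**3 + sqrt(2)*z)/sqrt(2*z**4 + z**2 + 2), which equals f(z).
F(5/2) = sqrt(691)/2; F(-3/2) = sqrt(115)/2.
Integral = F(5/2) - F(-3/2) = -sqrt(115)/2 + sqrt(691)/2.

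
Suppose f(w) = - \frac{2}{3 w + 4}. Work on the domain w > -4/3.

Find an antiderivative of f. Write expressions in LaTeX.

An antiderivative is F(w) = - \frac{2 \log{\left(\frac{3 w}{2} + 2 \right)}}{3}.

Recover f(w) by differentiating a candidate F(w); any mismatch rules it out.
Check: d/dw[- \frac{2 \log{\left(\frac{3 w}{2} + 2 \right)}}{3}] = - \frac{2}{3 w + 4} = f(w).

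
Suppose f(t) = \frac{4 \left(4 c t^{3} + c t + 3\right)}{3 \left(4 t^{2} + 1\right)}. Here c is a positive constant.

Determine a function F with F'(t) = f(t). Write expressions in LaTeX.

An antiderivative is F(t) = \frac{2 \left(c t^{2} + 3 \operatorname{atan}{\left(2 t \right)}\right)}{3}.

Whatever form F(t) takes, F'(t) = f(t) is non-negotiable.
Check: d/dt[\frac{2 \left(c t^{2} + 3 \operatorname{atan}{\left(2 t \right)}\right)}{3}] = \frac{16 c t^{3} + 4 c t + 12}{12 t^{2} + 3}, which equals f(t).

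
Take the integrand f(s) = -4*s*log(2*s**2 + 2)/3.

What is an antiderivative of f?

An antiderivative is F(s) = -2*(s**2*log(2*s**2 + 2) - s**2 + log(s**2 + 1))/3.

Whatever form F(s) takes, F'(s) = f(s) is non-negotiable.
Check: d/ds[-2*(s**2*log(2*s**2 + 2) - s**2 + log(s**2 + 1))/3] = -4*s*log(s**2 + 1)/3 - 4*s*log(2)/3, which equals f(s).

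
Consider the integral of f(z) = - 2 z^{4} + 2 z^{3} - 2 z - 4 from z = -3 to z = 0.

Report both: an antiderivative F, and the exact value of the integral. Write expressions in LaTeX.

Antiderivative: F(z) = \frac{z \left(- 4 z^{4} + 5 z^{3} - 10 z - 40\right)}{10}; value = - \frac{1407}{10}

The integrand splits into summands that can be handled one at a time.
F(z) = \frac{z \left(- 4 z^{4} + 5 z^{3} - 10 z - 40\right)}{10} is an antiderivative of f.
Check: d/dz[\frac{z \left(- 4 z^{4} + 5 z^{3} - 10 z - 40\right)}{10}] = - 2 z^{4} + 2 z^{3} - 2 z - 4 = f(z).
F(0) = 0; F(-3) = \frac{1407}{10}.
Integral = F(0) - F(-3) = - \frac{1407}{10}.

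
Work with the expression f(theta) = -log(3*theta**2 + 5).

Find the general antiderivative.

F(theta) = -theta*log(3*theta**2 + 5) + 2*theta - 2*sqrt(15)*atan(sqrt(15)*theta/5)/3 + C

Any candidate F(theta) must reproduce f(theta) exactly when differentiated.
Check: d/dtheta[-theta*log(3*theta**2 + 5) + 2*theta - 2*sqrt(15)*atan(sqrt(15)*theta/5)/3] = -log(3*theta**2 + 5) = f(theta).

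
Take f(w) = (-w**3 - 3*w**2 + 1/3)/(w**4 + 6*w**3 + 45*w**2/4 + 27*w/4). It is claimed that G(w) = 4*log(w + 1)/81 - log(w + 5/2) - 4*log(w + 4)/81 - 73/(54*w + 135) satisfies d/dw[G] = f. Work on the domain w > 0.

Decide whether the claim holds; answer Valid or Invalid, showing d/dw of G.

d/dw[G] = (-12*w**3 - 72*w**2 - 108*w - 44)/(12*w**4 + 120*w**3 + 423*w**2 + 615*w + 300)
d/dw[G] - f(w) = (48*w**6 + 432*w**5 + 1188*w**4 + 560*w**3 - 1860*w**2 - 2008*w - 400)/(48*w**8 + 768*w**7 + 5112*w**6 + 18336*w**5 + 38235*w**4 + 46296*w**3 + 30105*w**2 + 8100*w) != 0.

Invalid: d/dw[G] - f = (48*w**6 + 432*w**5 + 1188*w**4 + 560*w**3 - 1860*w**2 - 2008*w - 400)/(48*w**8 + 768*w**7 + 5112*w**6 + 18336*w**5 + 38235*w**4 + 46296*w**3 + 30105*w**2 + 8100*w), which is not 0.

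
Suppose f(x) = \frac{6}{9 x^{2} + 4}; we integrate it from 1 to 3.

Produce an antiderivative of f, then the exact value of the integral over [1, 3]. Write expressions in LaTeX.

Antiderivative: F(x) = \operatorname{atan}{\left(\frac{3 x}{2} \right)}; value = - \operatorname{atan}{\left(\frac{3}{2} \right)} + \operatorname{atan}{\left(\frac{9}{2} \right)}

A candidate is checked by its d/dx: the result must match f(x).
F(x) = \operatorname{atan}{\left(\frac{3 x}{2} \right)} is an antiderivative of f.
Check: d/dx[\operatorname{atan}{\left(\frac{3 x}{2} \right)}] = \frac{6}{9 x^{2} + 4} = f(x).
F(3) = \operatorname{atan}{\left(\frac{9}{2} \right)}; F(1) = \operatorname{atan}{\left(\frac{3}{2} \right)}.
Integral = F(3) - F(1) = - \operatorname{atan}{\left(\frac{3}{2} \right)} + \operatorname{atan}{\left(\frac{9}{2} \right)}.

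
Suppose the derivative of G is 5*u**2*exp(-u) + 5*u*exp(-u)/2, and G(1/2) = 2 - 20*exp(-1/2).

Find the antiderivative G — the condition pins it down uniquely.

Recognize the product-rule pattern: G'(u) = v'r + vr' with v = -5*u**2 - 25*u/2 - 25/2, r = exp(-u), so integration by parts undoes it.
A general antiderivative is (-10*u**2 - 25*u - 25)*exp(-u)/2 + C.
The condition gives C = 2 - 20*exp(-1/2) - (-20*exp(-1/2)) = 2.
So G(u) = -5*u**2*exp(-u) - 25*u*exp(-u)/2 + 2 - 25*exp(-u)/2.
Check: d/du[-5*u**2*exp(-u) - 25*u*exp(-u)/2 + 2 - 25*exp(-u)/2] = (10*u**2 + 5*u)*exp(-u)/2, which equals G'(u).

G(u) = -5*u**2*exp(-u) - 25*u*exp(-u)/2 + 2 - 25*exp(-u)/2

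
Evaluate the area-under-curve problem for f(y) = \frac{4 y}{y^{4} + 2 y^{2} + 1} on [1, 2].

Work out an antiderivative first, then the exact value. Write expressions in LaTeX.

Antiderivative: F(y) = - \frac{2}{y^{2} + 1}; value = \frac{3}{5}

f matches the chain-rule pattern g'(h)*h' with inner function h(y) = y^{2} + 1; substituting u = h(y) collapses the integral.
F(y) = - \frac{2}{y^{2} + 1} is an antiderivative of f.
Check: d/dy[- \frac{2}{y^{2} + 1}] = \frac{4 y}{y^{4} + 2 y^{2} + 1} = f(y).
F(2) = - \frac{2}{5}; F(1) = -1.
Integral = F(2) - F(1) = \frac{3}{5}.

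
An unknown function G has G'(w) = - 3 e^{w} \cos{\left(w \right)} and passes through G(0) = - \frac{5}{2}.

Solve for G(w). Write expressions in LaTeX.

G(w) = \frac{- 3 e^{w} \sin{\left(w \right)} - 3 e^{w} \cos{\left(w \right)} - 2}{2}

The proposed G(w) is checked by its d/dw: the result must match the given G'(w).
A general antiderivative is - \frac{3 e^{w} \sin{\left(w \right)}}{2} - \frac{3 e^{w} \cos{\left(w \right)}}{2} + C.
The condition gives C = - \frac{5}{2} - (- \frac{3}{2}) = -1.
So G(w) = \frac{- 3 e^{w} \sin{\left(w \right)} - 3 e^{w} \cos{\left(w \right)} - 2}{2}.
Check: d/dw[\frac{- 3 e^{w} \sin{\left(w \right)} - 3 e^{w} \cos{\left(w \right)} - 2}{2}] = - 3 e^{w} \cos{\left(w \right)} = G'(w).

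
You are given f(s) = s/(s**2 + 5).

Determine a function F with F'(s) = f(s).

An antiderivative is F(s) = log(s**2 + 5)/2.

The substitution u = s**2 + 5 works: f is exactly (dF/du)*(du/ds) for that inner function.
Check: d/ds[log(s**2 + 5)/2] = s/(s**2 + 5) = f(s).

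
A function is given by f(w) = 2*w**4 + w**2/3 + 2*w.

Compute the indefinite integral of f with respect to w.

Integrate term by term and add the pieces.
Check: d/dw[w**2*(18*w**3 + 5*w + 45)/45] = 2*w**4 + w**2/3 + 2*w = f(w).

F(w) = w**2*(18*w**3 + 5*w + 45)/45 + C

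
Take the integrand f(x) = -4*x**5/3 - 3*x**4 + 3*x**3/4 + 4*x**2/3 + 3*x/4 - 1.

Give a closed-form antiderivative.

An antiderivative is F(x) = -2*x**6/9 - 3*x**5/5 + 3*x**4/16 + 4*x**3/9 + 3*x**2/8 - x.

The integrand splits into summands that can be handled one at a time.
Check: d/dx[-2*x**6/9 - 3*x**5/5 + 3*x**4/16 + 4*x**3/9 + 3*x**2/8 - x] = -4*x**5/3 - 3*x**4 + 3*x**3/4 + 4*x**2/3 + 3*x/4 - 1 = f(x).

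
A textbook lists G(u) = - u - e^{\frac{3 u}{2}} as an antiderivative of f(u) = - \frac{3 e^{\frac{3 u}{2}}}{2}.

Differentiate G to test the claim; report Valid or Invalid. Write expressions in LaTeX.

Invalid: d/du[G] - f = -1, which is not 0.

d/du[G] = - \frac{3 e^{\frac{3 u}{2}}}{2} - 1
d/du[G] - f(u) = -1 != 0.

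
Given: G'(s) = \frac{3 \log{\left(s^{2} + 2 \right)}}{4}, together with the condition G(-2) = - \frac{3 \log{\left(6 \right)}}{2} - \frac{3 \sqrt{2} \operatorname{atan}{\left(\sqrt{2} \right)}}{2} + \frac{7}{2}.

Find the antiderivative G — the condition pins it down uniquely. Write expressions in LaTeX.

A candidate passes only if d/ds[G] lands on the given G'(s) exactly.
A general antiderivative is \frac{3 s \log{\left(s^{2} + 2 \right)}}{4} - \frac{3 s}{2} + \frac{3 \sqrt{2} \operatorname{atan}{\left(\frac{\sqrt{2} s}{2} \right)}}{2} + C.
The condition gives C = - \frac{3 \log{\left(6 \right)}}{2} - \frac{3 \sqrt{2} \operatorname{atan}{\left(\sqrt{2} \right)}}{2} + \frac{7}{2} - (- \frac{3 \log{\left(6 \right)}}{2} - \frac{3 \sqrt{2} \operatorname{atan}{\left(\sqrt{2} \right)}}{2} + 3) = \frac{1}{2}.
So G(s) = \frac{3 s \log{\left(s^{2} + 2 \right)} - 6 s + 6 \sqrt{2} \operatorname{atan}{\left(\frac{\sqrt{2} s}{2} \right)} + 2}{4}.
Check: d/ds[\frac{3 s \log{\left(s^{2} + 2 \right)} - 6 s + 6 \sqrt{2} \operatorname{atan}{\left(\frac{\sqrt{2} s}{2} \right)} + 2}{4}] = \frac{3 \log{\left(s^{2} + 2 \right)}}{4} = G'(s).

G(s) = \frac{3 s \log{\left(s^{2} + 2 \right)} - 6 s + 6 \sqrt{2} \operatorname{atan}{\left(\frac{\sqrt{2} s}{2} \right)} + 2}{4}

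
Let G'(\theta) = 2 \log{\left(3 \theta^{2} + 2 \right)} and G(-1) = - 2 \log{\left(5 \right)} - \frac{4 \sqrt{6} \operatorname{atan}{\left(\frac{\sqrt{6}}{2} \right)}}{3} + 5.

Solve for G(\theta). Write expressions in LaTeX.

G(\theta) = 2 \theta \log{\left(3 \theta^{2} + 2 \right)} - 4 \theta + \frac{4 \sqrt{6} \operatorname{atan}{\left(\frac{\sqrt{6} \theta}{2} \right)}}{3} + 1

A first test for any G(\theta): its \theta-derivative must equal the given G'(\theta).
A general antiderivative is 2 \theta \log{\left(3 \theta^{2} + 2 \right)} - 4 \theta + \frac{4 \sqrt{6} \operatorname{atan}{\left(\frac{\sqrt{6} \theta}{2} \right)}}{3} + C.
The condition gives C = - 2 \log{\left(5 \right)} - \frac{4 \sqrt{6} \operatorname{atan}{\left(\frac{\sqrt{6}}{2} \right)}}{3} + 5 - (- 2 \log{\left(5 \right)} - \frac{4 \sqrt{6} \operatorname{atan}{\left(\frac{\sqrt{6}}{2} \right)}}{3} + 4) = 1.
So G(\theta) = 2 \theta \log{\left(3 \theta^{2} + 2 \right)} - 4 \theta + \frac{4 \sqrt{6} \operatorname{atan}{\left(\frac{\sqrt{6} \theta}{2} \right)}}{3} + 1.
Check: d/d\theta[2 \theta \log{\left(3 \theta^{2} + 2 \right)} - 4 \theta + \frac{4 \sqrt{6} \operatorname{atan}{\left(\frac{\sqrt{6} \theta}{2} \right)}}{3} + 1] = 2 \log{\left(3 \theta^{2} + 2 \right)} = G'(\theta).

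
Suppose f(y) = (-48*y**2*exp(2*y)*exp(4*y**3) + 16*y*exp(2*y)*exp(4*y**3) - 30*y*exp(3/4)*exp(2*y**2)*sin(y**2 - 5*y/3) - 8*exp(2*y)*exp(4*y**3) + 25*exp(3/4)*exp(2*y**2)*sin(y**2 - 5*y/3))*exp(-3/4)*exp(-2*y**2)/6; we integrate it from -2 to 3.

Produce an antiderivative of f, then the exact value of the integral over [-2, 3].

Antiderivative: F(y) = (-4*exp(-3/4)*exp(2*y)*exp(-2*y**2)*exp(4*y**3) + 15*cos(y**2 - 5*y/3))/6; value = -2*exp(381/4)/3 + 5*cos(4)/2 - 5*cos(22/3)/2 + 2*exp(-179/4)/3

Since d/dy undoes antidifferentiation here, F'(y) = f(y) is required of F(y).
F(y) = (-4*exp(-3/4)*exp(2*y)*exp(-2*y**2)*exp(4*y**3) + 15*cos(y**2 - 5*y/3))/6 is an antiderivative of f.
Check: d/dy[(-4*exp(-3/4)*exp(2*y)*exp(-2*y**2)*exp(4*y**3) + 15*cos(y**2 - 5*y/3))/6] = (-48*y**2*exp(2*y)*exp(4*y**3) + 16*y*exp(2*y)*exp(4*y**3) - 30*y*exp(3/4)*exp(2*y**2)*sin(y**2 - 5*y/3) - 8*exp(2*y)*exp(4*y**3) + 25*exp(3/4)*exp(2*y**2)*sin(y**2 - 5*y/3))*exp(-3/4)*exp(-2*y**2)/6 = f(y).
F(3) = -2*exp(381/4)/3 + 5*cos(4)/2; F(-2) = -2*exp(-179/4)/3 + 5*cos(22/3)/2.
Integral = F(3) - F(-2) = -2*exp(381/4)/3 + 5*cos(4)/2 - 5*cos(22/3)/2 + 2*exp(-179/4)/3.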